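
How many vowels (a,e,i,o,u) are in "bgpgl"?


Input: bgpgl
Checking each character:
  'b' at position 0: consonant
  'g' at position 1: consonant
  'p' at position 2: consonant
  'g' at position 3: consonant
  'l' at position 4: consonant
Total vowels: 0

0


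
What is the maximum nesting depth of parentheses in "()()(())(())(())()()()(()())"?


Input: "()()(())(())(())()()()(()())"
Tracking depth:
  Position 0 '(': depth becomes 1
  Position 1 ')': depth becomes 0
  Position 2 '(': depth becomes 1
  Position 3 ')': depth becomes 0
  Position 4 '(': depth becomes 1
  Position 5 '(': depth becomes 2
  Position 6 ')': depth becomes 1
  Position 7 ')': depth becomes 0
  Position 8 '(': depth becomes 1
  Position 9 '(': depth becomes 2
  Position 10 ')': depth becomes 1
  Position 11 ')': depth becomes 0
  Position 12 '(': depth becomes 1
  Position 13 '(': depth becomes 2
  Position 14 ')': depth becomes 1
  Position 15 ')': depth becomes 0
  Position 16 '(': depth becomes 1
  Position 17 ')': depth becomes 0
  Position 18 '(': depth becomes 1
  Position 19 ')': depth becomes 0
  Position 20 '(': depth becomes 1
  Position 21 ')': depth becomes 0
  Position 22 '(': depth becomes 1
  Position 23 '(': depth becomes 2
  Position 24 ')': depth becomes 1
  Position 25 '(': depth becomes 2
  Position 26 ')': depth becomes 1
  Position 27 ')': depth becomes 0
Maximum depth reached: 2

2


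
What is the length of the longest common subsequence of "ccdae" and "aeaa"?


LCS of "ccdae" and "aeaa"
DP table:
           a    e    a    a
      0    0    0    0    0
  c   0    0    0    0    0
  c   0    0    0    0    0
  d   0    0    0    0    0
  a   0    1    1    1    1
  e   0    1    2    2    2
LCS length = dp[5][4] = 2

2


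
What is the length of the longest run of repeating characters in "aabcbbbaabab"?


Input: "aabcbbbaabab"
Scanning for longest run:
  Position 1 ('a'): continues run of 'a', length=2
  Position 2 ('b'): new char, reset run to 1
  Position 3 ('c'): new char, reset run to 1
  Position 4 ('b'): new char, reset run to 1
  Position 5 ('b'): continues run of 'b', length=2
  Position 6 ('b'): continues run of 'b', length=3
  Position 7 ('a'): new char, reset run to 1
  Position 8 ('a'): continues run of 'a', length=2
  Position 9 ('b'): new char, reset run to 1
  Position 10 ('a'): new char, reset run to 1
  Position 11 ('b'): new char, reset run to 1
Longest run: 'b' with length 3

3


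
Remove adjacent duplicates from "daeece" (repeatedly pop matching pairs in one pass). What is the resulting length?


Input: daeece
Stack-based adjacent duplicate removal:
  Read 'd': push. Stack: d
  Read 'a': push. Stack: da
  Read 'e': push. Stack: dae
  Read 'e': matches stack top 'e' => pop. Stack: da
  Read 'c': push. Stack: dac
  Read 'e': push. Stack: dace
Final stack: "dace" (length 4)

4


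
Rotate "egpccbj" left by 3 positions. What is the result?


Input: "egpccbj", rotate left by 3
First 3 characters: "egp"
Remaining characters: "ccbj"
Concatenate remaining + first: "ccbj" + "egp" = "ccbjegp"

ccbjegp


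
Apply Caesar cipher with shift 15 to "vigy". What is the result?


Caesar cipher: shift "vigy" by 15
  'v' (pos 21) + 15 = pos 10 = 'k'
  'i' (pos 8) + 15 = pos 23 = 'x'
  'g' (pos 6) + 15 = pos 21 = 'v'
  'y' (pos 24) + 15 = pos 13 = 'n'
Result: kxvn

kxvn


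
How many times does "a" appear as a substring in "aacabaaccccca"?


Searching for "a" in "aacabaaccccca"
Scanning each position:
  Position 0: "a" => MATCH
  Position 1: "a" => MATCH
  Position 2: "c" => no
  Position 3: "a" => MATCH
  Position 4: "b" => no
  Position 5: "a" => MATCH
  Position 6: "a" => MATCH
  Position 7: "c" => no
  Position 8: "c" => no
  Position 9: "c" => no
  Position 10: "c" => no
  Position 11: "c" => no
  Position 12: "a" => MATCH
Total occurrences: 6

6


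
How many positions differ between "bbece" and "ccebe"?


Comparing "bbece" and "ccebe" position by position:
  Position 0: 'b' vs 'c' => DIFFER
  Position 1: 'b' vs 'c' => DIFFER
  Position 2: 'e' vs 'e' => same
  Position 3: 'c' vs 'b' => DIFFER
  Position 4: 'e' vs 'e' => same
Positions that differ: 3

3


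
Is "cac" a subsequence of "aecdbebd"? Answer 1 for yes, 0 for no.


Check if "cac" is a subsequence of "aecdbebd"
Greedy scan:
  Position 0 ('a'): no match needed
  Position 1 ('e'): no match needed
  Position 2 ('c'): matches sub[0] = 'c'
  Position 3 ('d'): no match needed
  Position 4 ('b'): no match needed
  Position 5 ('e'): no match needed
  Position 6 ('b'): no match needed
  Position 7 ('d'): no match needed
Only matched 1/3 characters => not a subsequence

0


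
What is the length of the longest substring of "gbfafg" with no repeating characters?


Input: "gbfafg"
Sliding window (track last position of each char):
  Position 0 ('g'): window [0,0] length 1 -- new best
  Position 1 ('b'): window [0,1] length 2 -- new best
  Position 2 ('f'): window [0,2] length 3 -- new best
  Position 3 ('a'): window [0,3] length 4 -- new best
  Position 4 ('f'): repeat (last at 2), move window start to 3
  Position 4 ('f'): window [3,4] length 2
  Position 5 ('g'): window [3,5] length 3
Longest substring with no repeats: "gbfa" with length 4

4


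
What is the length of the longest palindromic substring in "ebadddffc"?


Input: "ebadddffc"
Checking substrings for palindromes:
  [3:6] "ddd" (len 3) => palindrome
  [3:5] "dd" (len 2) => palindrome
  [4:6] "dd" (len 2) => palindrome
  [6:8] "ff" (len 2) => palindrome
Longest palindromic substring: "ddd" with length 3

3


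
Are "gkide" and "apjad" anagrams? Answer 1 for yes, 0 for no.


Strings: "gkide", "apjad"
Sorted first:  degik
Sorted second: aadjp
Differ at position 0: 'd' vs 'a' => not anagrams

0


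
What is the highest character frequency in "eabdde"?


Input: eabdde
Character counts:
  'a': 1
  'b': 1
  'd': 2
  'e': 2
Maximum frequency: 2

2


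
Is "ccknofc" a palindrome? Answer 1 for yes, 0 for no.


Input: ccknofc
Reversed: cfonkcc
  Compare pos 0 ('c') with pos 6 ('c'): match
  Compare pos 1 ('c') with pos 5 ('f'): MISMATCH
  Compare pos 2 ('k') with pos 4 ('o'): MISMATCH
Result: not a palindrome

0


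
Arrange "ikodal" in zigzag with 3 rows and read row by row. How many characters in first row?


Zigzag "ikodal" into 3 rows:
Placing characters:
  'i' => row 0
  'k' => row 1
  'o' => row 2
  'd' => row 1
  'a' => row 0
  'l' => row 1
Rows:
  Row 0: "ia"
  Row 1: "kdl"
  Row 2: "o"
First row length: 2

2


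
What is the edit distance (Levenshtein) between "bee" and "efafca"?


Computing edit distance: "bee" -> "efafca"
DP table:
           e    f    a    f    c    a
      0    1    2    3    4    5    6
  b   1    1    2    3    4    5    6
  e   2    1    2    3    4    5    6
  e   3    2    2    3    4    5    6
Edit distance = dp[3][6] = 6

6


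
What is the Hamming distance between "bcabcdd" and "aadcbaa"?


Comparing "bcabcdd" and "aadcbaa" position by position:
  Position 0: 'b' vs 'a' => differ
  Position 1: 'c' vs 'a' => differ
  Position 2: 'a' vs 'd' => differ
  Position 3: 'b' vs 'c' => differ
  Position 4: 'c' vs 'b' => differ
  Position 5: 'd' vs 'a' => differ
  Position 6: 'd' vs 'a' => differ
Total differences (Hamming distance): 7

7


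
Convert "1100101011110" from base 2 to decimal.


Input: "1100101011110" in base 2
Positional expansion:
  Digit '1' (value 1) x 2^12 = 4096
  Digit '1' (value 1) x 2^11 = 2048
  Digit '0' (value 0) x 2^10 = 0
  Digit '0' (value 0) x 2^9 = 0
  Digit '1' (value 1) x 2^8 = 256
  Digit '0' (value 0) x 2^7 = 0
  Digit '1' (value 1) x 2^6 = 64
  Digit '0' (value 0) x 2^5 = 0
  Digit '1' (value 1) x 2^4 = 16
  Digit '1' (value 1) x 2^3 = 8
  Digit '1' (value 1) x 2^2 = 4
  Digit '1' (value 1) x 2^1 = 2
  Digit '0' (value 0) x 2^0 = 0
Sum = 6494

6494


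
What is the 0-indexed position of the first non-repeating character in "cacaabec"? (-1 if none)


Input: cacaabec
Character frequencies:
  'a': 3
  'b': 1
  'c': 3
  'e': 1
Scanning left to right for freq == 1:
  Position 0 ('c'): freq=3, skip
  Position 1 ('a'): freq=3, skip
  Position 2 ('c'): freq=3, skip
  Position 3 ('a'): freq=3, skip
  Position 4 ('a'): freq=3, skip
  Position 5 ('b'): unique! => answer = 5

5


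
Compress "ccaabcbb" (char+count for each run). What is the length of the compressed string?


Input: ccaabcbb
Runs:
  'c' x 2 => "c2"
  'a' x 2 => "a2"
  'b' x 1 => "b1"
  'c' x 1 => "c1"
  'b' x 2 => "b2"
Compressed: "c2a2b1c1b2"
Compressed length: 10

10


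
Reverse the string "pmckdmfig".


Input: pmckdmfig
Reading characters right to left:
  Position 8: 'g'
  Position 7: 'i'
  Position 6: 'f'
  Position 5: 'm'
  Position 4: 'd'
  Position 3: 'k'
  Position 2: 'c'
  Position 1: 'm'
  Position 0: 'p'
Reversed: gifmdkcmp

gifmdkcmp


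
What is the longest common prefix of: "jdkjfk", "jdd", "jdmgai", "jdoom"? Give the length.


Words: jdkjfk, jdd, jdmgai, jdoom
  Position 0: all 'j' => match
  Position 1: all 'd' => match
  Position 2: ('k', 'd', 'm', 'o') => mismatch, stop
LCP = "jd" (length 2)

2


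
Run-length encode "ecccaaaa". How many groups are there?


Input: ecccaaaa
Scanning for consecutive runs:
  Group 1: 'e' x 1 (positions 0-0)
  Group 2: 'c' x 3 (positions 1-3)
  Group 3: 'a' x 4 (positions 4-7)
Total groups: 3

3


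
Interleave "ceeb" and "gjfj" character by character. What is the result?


Interleaving "ceeb" and "gjfj":
  Position 0: 'c' from first, 'g' from second => "cg"
  Position 1: 'e' from first, 'j' from second => "ej"
  Position 2: 'e' from first, 'f' from second => "ef"
  Position 3: 'b' from first, 'j' from second => "bj"
Result: cgejefbj

cgejefbj


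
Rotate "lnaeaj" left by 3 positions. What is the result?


Input: "lnaeaj", rotate left by 3
First 3 characters: "lna"
Remaining characters: "eaj"
Concatenate remaining + first: "eaj" + "lna" = "eajlna"

eajlna


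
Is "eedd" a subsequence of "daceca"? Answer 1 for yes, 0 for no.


Check if "eedd" is a subsequence of "daceca"
Greedy scan:
  Position 0 ('d'): no match needed
  Position 1 ('a'): no match needed
  Position 2 ('c'): no match needed
  Position 3 ('e'): matches sub[0] = 'e'
  Position 4 ('c'): no match needed
  Position 5 ('a'): no match needed
Only matched 1/4 characters => not a subsequence

0


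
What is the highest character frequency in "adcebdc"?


Input: adcebdc
Character counts:
  'a': 1
  'b': 1
  'c': 2
  'd': 2
  'e': 1
Maximum frequency: 2

2


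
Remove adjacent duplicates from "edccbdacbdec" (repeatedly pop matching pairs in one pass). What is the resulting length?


Input: edccbdacbdec
Stack-based adjacent duplicate removal:
  Read 'e': push. Stack: e
  Read 'd': push. Stack: ed
  Read 'c': push. Stack: edc
  Read 'c': matches stack top 'c' => pop. Stack: ed
  Read 'b': push. Stack: edb
  Read 'd': push. Stack: edbd
  Read 'a': push. Stack: edbda
  Read 'c': push. Stack: edbdac
  Read 'b': push. Stack: edbdacb
  Read 'd': push. Stack: edbdacbd
  Read 'e': push. Stack: edbdacbde
  Read 'c': push. Stack: edbdacbdec
Final stack: "edbdacbdec" (length 10)

10


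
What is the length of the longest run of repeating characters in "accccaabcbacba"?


Input: "accccaabcbacba"
Scanning for longest run:
  Position 1 ('c'): new char, reset run to 1
  Position 2 ('c'): continues run of 'c', length=2
  Position 3 ('c'): continues run of 'c', length=3
  Position 4 ('c'): continues run of 'c', length=4
  Position 5 ('a'): new char, reset run to 1
  Position 6 ('a'): continues run of 'a', length=2
  Position 7 ('b'): new char, reset run to 1
  Position 8 ('c'): new char, reset run to 1
  Position 9 ('b'): new char, reset run to 1
  Position 10 ('a'): new char, reset run to 1
  Position 11 ('c'): new char, reset run to 1
  Position 12 ('b'): new char, reset run to 1
  Position 13 ('a'): new char, reset run to 1
Longest run: 'c' with length 4

4


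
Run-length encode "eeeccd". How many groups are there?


Input: eeeccd
Scanning for consecutive runs:
  Group 1: 'e' x 3 (positions 0-2)
  Group 2: 'c' x 2 (positions 3-4)
  Group 3: 'd' x 1 (positions 5-5)
Total groups: 3

3


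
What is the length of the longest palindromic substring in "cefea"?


Input: "cefea"
Checking substrings for palindromes:
  [1:4] "efe" (len 3) => palindrome
Longest palindromic substring: "efe" with length 3

3


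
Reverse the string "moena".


Input: moena
Reading characters right to left:
  Position 4: 'a'
  Position 3: 'n'
  Position 2: 'e'
  Position 1: 'o'
  Position 0: 'm'
Reversed: aneom

aneom


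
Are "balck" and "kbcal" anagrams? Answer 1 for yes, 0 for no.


Strings: "balck", "kbcal"
Sorted first:  abckl
Sorted second: abckl
Sorted forms match => anagrams

1


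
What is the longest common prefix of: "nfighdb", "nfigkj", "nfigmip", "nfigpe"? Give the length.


Words: nfighdb, nfigkj, nfigmip, nfigpe
  Position 0: all 'n' => match
  Position 1: all 'f' => match
  Position 2: all 'i' => match
  Position 3: all 'g' => match
  Position 4: ('h', 'k', 'm', 'p') => mismatch, stop
LCP = "nfig" (length 4)

4


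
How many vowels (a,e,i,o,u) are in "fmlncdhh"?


Input: fmlncdhh
Checking each character:
  'f' at position 0: consonant
  'm' at position 1: consonant
  'l' at position 2: consonant
  'n' at position 3: consonant
  'c' at position 4: consonant
  'd' at position 5: consonant
  'h' at position 6: consonant
  'h' at position 7: consonant
Total vowels: 0

0


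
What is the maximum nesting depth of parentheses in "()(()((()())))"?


Input: "()(()((()())))"
Tracking depth:
  Position 0 '(': depth becomes 1
  Position 1 ')': depth becomes 0
  Position 2 '(': depth becomes 1
  Position 3 '(': depth becomes 2
  Position 4 ')': depth becomes 1
  Position 5 '(': depth becomes 2
  Position 6 '(': depth becomes 3
  Position 7 '(': depth becomes 4
  Position 8 ')': depth becomes 3
  Position 9 '(': depth becomes 4
  Position 10 ')': depth becomes 3
  Position 11 ')': depth becomes 2
  Position 12 ')': depth becomes 1
  Position 13 ')': depth becomes 0
Maximum depth reached: 4

4


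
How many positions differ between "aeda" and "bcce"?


Comparing "aeda" and "bcce" position by position:
  Position 0: 'a' vs 'b' => DIFFER
  Position 1: 'e' vs 'c' => DIFFER
  Position 2: 'd' vs 'c' => DIFFER
  Position 3: 'a' vs 'e' => DIFFER
Positions that differ: 4

4


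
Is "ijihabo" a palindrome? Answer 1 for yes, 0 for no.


Input: ijihabo
Reversed: obahiji
  Compare pos 0 ('i') with pos 6 ('o'): MISMATCH
  Compare pos 1 ('j') with pos 5 ('b'): MISMATCH
  Compare pos 2 ('i') with pos 4 ('a'): MISMATCH
Result: not a palindrome

0


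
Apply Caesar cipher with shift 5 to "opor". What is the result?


Caesar cipher: shift "opor" by 5
  'o' (pos 14) + 5 = pos 19 = 't'
  'p' (pos 15) + 5 = pos 20 = 'u'
  'o' (pos 14) + 5 = pos 19 = 't'
  'r' (pos 17) + 5 = pos 22 = 'w'
Result: tutw

tutw


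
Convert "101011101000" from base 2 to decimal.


Input: "101011101000" in base 2
Positional expansion:
  Digit '1' (value 1) x 2^11 = 2048
  Digit '0' (value 0) x 2^10 = 0
  Digit '1' (value 1) x 2^9 = 512
  Digit '0' (value 0) x 2^8 = 0
  Digit '1' (value 1) x 2^7 = 128
  Digit '1' (value 1) x 2^6 = 64
  Digit '1' (value 1) x 2^5 = 32
  Digit '0' (value 0) x 2^4 = 0
  Digit '1' (value 1) x 2^3 = 8
  Digit '0' (value 0) x 2^2 = 0
  Digit '0' (value 0) x 2^1 = 0
  Digit '0' (value 0) x 2^0 = 0
Sum = 2792

2792


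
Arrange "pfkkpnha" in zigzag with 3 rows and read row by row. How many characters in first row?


Zigzag "pfkkpnha" into 3 rows:
Placing characters:
  'p' => row 0
  'f' => row 1
  'k' => row 2
  'k' => row 1
  'p' => row 0
  'n' => row 1
  'h' => row 2
  'a' => row 1
Rows:
  Row 0: "pp"
  Row 1: "fkna"
  Row 2: "kh"
First row length: 2

2


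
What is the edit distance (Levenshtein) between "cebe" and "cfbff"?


Computing edit distance: "cebe" -> "cfbff"
DP table:
           c    f    b    f    f
      0    1    2    3    4    5
  c   1    0    1    2    3    4
  e   2    1    1    2    3    4
  b   3    2    2    1    2    3
  e   4    3    3    2    2    3
Edit distance = dp[4][5] = 3

3


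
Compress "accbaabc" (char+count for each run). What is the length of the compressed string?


Input: accbaabc
Runs:
  'a' x 1 => "a1"
  'c' x 2 => "c2"
  'b' x 1 => "b1"
  'a' x 2 => "a2"
  'b' x 1 => "b1"
  'c' x 1 => "c1"
Compressed: "a1c2b1a2b1c1"
Compressed length: 12

12


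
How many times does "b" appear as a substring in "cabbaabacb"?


Searching for "b" in "cabbaabacb"
Scanning each position:
  Position 0: "c" => no
  Position 1: "a" => no
  Position 2: "b" => MATCH
  Position 3: "b" => MATCH
  Position 4: "a" => no
  Position 5: "a" => no
  Position 6: "b" => MATCH
  Position 7: "a" => no
  Position 8: "c" => no
  Position 9: "b" => MATCH
Total occurrences: 4

4


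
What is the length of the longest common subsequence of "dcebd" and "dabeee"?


LCS of "dcebd" and "dabeee"
DP table:
           d    a    b    e    e    e
      0    0    0    0    0    0    0
  d   0    1    1    1    1    1    1
  c   0    1    1    1    1    1    1
  e   0    1    1    1    2    2    2
  b   0    1    1    2    2    2    2
  d   0    1    1    2    2    2    2
LCS length = dp[5][6] = 2

2


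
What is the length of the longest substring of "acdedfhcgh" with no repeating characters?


Input: "acdedfhcgh"
Sliding window (track last position of each char):
  Position 0 ('a'): window [0,0] length 1 -- new best
  Position 1 ('c'): window [0,1] length 2 -- new best
  Position 2 ('d'): window [0,2] length 3 -- new best
  Position 3 ('e'): window [0,3] length 4 -- new best
  Position 4 ('d'): repeat (last at 2), move window start to 3
  Position 4 ('d'): window [3,4] length 2
  Position 5 ('f'): window [3,5] length 3
  Position 6 ('h'): window [3,6] length 4
  Position 7 ('c'): window [3,7] length 5 -- new best
  Position 8 ('g'): window [3,8] length 6 -- new best
  Position 9 ('h'): repeat (last at 6), move window start to 7
  Position 9 ('h'): window [7,9] length 3
Longest substring with no repeats: "edfhcg" with length 6

6


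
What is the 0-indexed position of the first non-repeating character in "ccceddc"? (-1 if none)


Input: ccceddc
Character frequencies:
  'c': 4
  'd': 2
  'e': 1
Scanning left to right for freq == 1:
  Position 0 ('c'): freq=4, skip
  Position 1 ('c'): freq=4, skip
  Position 2 ('c'): freq=4, skip
  Position 3 ('e'): unique! => answer = 3

3


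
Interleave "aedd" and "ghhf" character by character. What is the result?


Interleaving "aedd" and "ghhf":
  Position 0: 'a' from first, 'g' from second => "ag"
  Position 1: 'e' from first, 'h' from second => "eh"
  Position 2: 'd' from first, 'h' from second => "dh"
  Position 3: 'd' from first, 'f' from second => "df"
Result: agehdhdf

agehdhdf


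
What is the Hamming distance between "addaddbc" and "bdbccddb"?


Comparing "addaddbc" and "bdbccddb" position by position:
  Position 0: 'a' vs 'b' => differ
  Position 1: 'd' vs 'd' => same
  Position 2: 'd' vs 'b' => differ
  Position 3: 'a' vs 'c' => differ
  Position 4: 'd' vs 'c' => differ
  Position 5: 'd' vs 'd' => same
  Position 6: 'b' vs 'd' => differ
  Position 7: 'c' vs 'b' => differ
Total differences (Hamming distance): 6

6


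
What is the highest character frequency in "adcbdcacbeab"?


Input: adcbdcacbeab
Character counts:
  'a': 3
  'b': 3
  'c': 3
  'd': 2
  'e': 1
Maximum frequency: 3

3


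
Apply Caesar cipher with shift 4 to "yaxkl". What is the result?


Caesar cipher: shift "yaxkl" by 4
  'y' (pos 24) + 4 = pos 2 = 'c'
  'a' (pos 0) + 4 = pos 4 = 'e'
  'x' (pos 23) + 4 = pos 1 = 'b'
  'k' (pos 10) + 4 = pos 14 = 'o'
  'l' (pos 11) + 4 = pos 15 = 'p'
Result: cebop

cebop


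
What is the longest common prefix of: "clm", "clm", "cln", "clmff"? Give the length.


Words: clm, clm, cln, clmff
  Position 0: all 'c' => match
  Position 1: all 'l' => match
  Position 2: ('m', 'm', 'n', 'm') => mismatch, stop
LCP = "cl" (length 2)

2


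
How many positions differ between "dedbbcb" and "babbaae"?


Comparing "dedbbcb" and "babbaae" position by position:
  Position 0: 'd' vs 'b' => DIFFER
  Position 1: 'e' vs 'a' => DIFFER
  Position 2: 'd' vs 'b' => DIFFER
  Position 3: 'b' vs 'b' => same
  Position 4: 'b' vs 'a' => DIFFER
  Position 5: 'c' vs 'a' => DIFFER
  Position 6: 'b' vs 'e' => DIFFER
Positions that differ: 6

6


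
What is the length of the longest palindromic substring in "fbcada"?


Input: "fbcada"
Checking substrings for palindromes:
  [3:6] "ada" (len 3) => palindrome
Longest palindromic substring: "ada" with length 3

3


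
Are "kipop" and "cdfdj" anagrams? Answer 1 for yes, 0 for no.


Strings: "kipop", "cdfdj"
Sorted first:  ikopp
Sorted second: cddfj
Differ at position 0: 'i' vs 'c' => not anagrams

0


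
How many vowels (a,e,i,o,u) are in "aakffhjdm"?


Input: aakffhjdm
Checking each character:
  'a' at position 0: vowel (running total: 1)
  'a' at position 1: vowel (running total: 2)
  'k' at position 2: consonant
  'f' at position 3: consonant
  'f' at position 4: consonant
  'h' at position 5: consonant
  'j' at position 6: consonant
  'd' at position 7: consonant
  'm' at position 8: consonant
Total vowels: 2

2


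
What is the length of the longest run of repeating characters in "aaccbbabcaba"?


Input: "aaccbbabcaba"
Scanning for longest run:
  Position 1 ('a'): continues run of 'a', length=2
  Position 2 ('c'): new char, reset run to 1
  Position 3 ('c'): continues run of 'c', length=2
  Position 4 ('b'): new char, reset run to 1
  Position 5 ('b'): continues run of 'b', length=2
  Position 6 ('a'): new char, reset run to 1
  Position 7 ('b'): new char, reset run to 1
  Position 8 ('c'): new char, reset run to 1
  Position 9 ('a'): new char, reset run to 1
  Position 10 ('b'): new char, reset run to 1
  Position 11 ('a'): new char, reset run to 1
Longest run: 'a' with length 2

2


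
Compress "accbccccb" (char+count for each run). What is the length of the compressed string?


Input: accbccccb
Runs:
  'a' x 1 => "a1"
  'c' x 2 => "c2"
  'b' x 1 => "b1"
  'c' x 4 => "c4"
  'b' x 1 => "b1"
Compressed: "a1c2b1c4b1"
Compressed length: 10

10


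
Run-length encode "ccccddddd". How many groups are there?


Input: ccccddddd
Scanning for consecutive runs:
  Group 1: 'c' x 4 (positions 0-3)
  Group 2: 'd' x 5 (positions 4-8)
Total groups: 2

2


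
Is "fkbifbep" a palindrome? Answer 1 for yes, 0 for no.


Input: fkbifbep
Reversed: pebfibkf
  Compare pos 0 ('f') with pos 7 ('p'): MISMATCH
  Compare pos 1 ('k') with pos 6 ('e'): MISMATCH
  Compare pos 2 ('b') with pos 5 ('b'): match
  Compare pos 3 ('i') with pos 4 ('f'): MISMATCH
Result: not a palindrome

0


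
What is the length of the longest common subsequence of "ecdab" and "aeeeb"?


LCS of "ecdab" and "aeeeb"
DP table:
           a    e    e    e    b
      0    0    0    0    0    0
  e   0    0    1    1    1    1
  c   0    0    1    1    1    1
  d   0    0    1    1    1    1
  a   0    1    1    1    1    1
  b   0    1    1    1    1    2
LCS length = dp[5][5] = 2

2


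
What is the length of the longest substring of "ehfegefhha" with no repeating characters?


Input: "ehfegefhha"
Sliding window (track last position of each char):
  Position 0 ('e'): window [0,0] length 1 -- new best
  Position 1 ('h'): window [0,1] length 2 -- new best
  Position 2 ('f'): window [0,2] length 3 -- new best
  Position 3 ('e'): repeat (last at 0), move window start to 1
  Position 3 ('e'): window [1,3] length 3
  Position 4 ('g'): window [1,4] length 4 -- new best
  Position 5 ('e'): repeat (last at 3), move window start to 4
  Position 5 ('e'): window [4,5] length 2
  Position 6 ('f'): window [4,6] length 3
  Position 7 ('h'): window [4,7] length 4
  Position 8 ('h'): repeat (last at 7), move window start to 8
  Position 8 ('h'): window [8,8] length 1
  Position 9 ('a'): window [8,9] length 2
Longest substring with no repeats: "hfeg" with length 4

4


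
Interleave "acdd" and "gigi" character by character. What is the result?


Interleaving "acdd" and "gigi":
  Position 0: 'a' from first, 'g' from second => "ag"
  Position 1: 'c' from first, 'i' from second => "ci"
  Position 2: 'd' from first, 'g' from second => "dg"
  Position 3: 'd' from first, 'i' from second => "di"
Result: agcidgdi

agcidgdi


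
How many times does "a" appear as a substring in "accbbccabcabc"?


Searching for "a" in "accbbccabcabc"
Scanning each position:
  Position 0: "a" => MATCH
  Position 1: "c" => no
  Position 2: "c" => no
  Position 3: "b" => no
  Position 4: "b" => no
  Position 5: "c" => no
  Position 6: "c" => no
  Position 7: "a" => MATCH
  Position 8: "b" => no
  Position 9: "c" => no
  Position 10: "a" => MATCH
  Position 11: "b" => no
  Position 12: "c" => no
Total occurrences: 3

3


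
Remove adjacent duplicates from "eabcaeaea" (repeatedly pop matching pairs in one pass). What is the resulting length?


Input: eabcaeaea
Stack-based adjacent duplicate removal:
  Read 'e': push. Stack: e
  Read 'a': push. Stack: ea
  Read 'b': push. Stack: eab
  Read 'c': push. Stack: eabc
  Read 'a': push. Stack: eabca
  Read 'e': push. Stack: eabcae
  Read 'a': push. Stack: eabcaea
  Read 'e': push. Stack: eabcaeae
  Read 'a': push. Stack: eabcaeaea
Final stack: "eabcaeaea" (length 9)

9


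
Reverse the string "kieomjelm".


Input: kieomjelm
Reading characters right to left:
  Position 8: 'm'
  Position 7: 'l'
  Position 6: 'e'
  Position 5: 'j'
  Position 4: 'm'
  Position 3: 'o'
  Position 2: 'e'
  Position 1: 'i'
  Position 0: 'k'
Reversed: mlejmoeik

mlejmoeik


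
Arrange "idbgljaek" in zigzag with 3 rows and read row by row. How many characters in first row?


Zigzag "idbgljaek" into 3 rows:
Placing characters:
  'i' => row 0
  'd' => row 1
  'b' => row 2
  'g' => row 1
  'l' => row 0
  'j' => row 1
  'a' => row 2
  'e' => row 1
  'k' => row 0
Rows:
  Row 0: "ilk"
  Row 1: "dgje"
  Row 2: "ba"
First row length: 3

3


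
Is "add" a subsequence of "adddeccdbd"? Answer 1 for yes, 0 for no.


Check if "add" is a subsequence of "adddeccdbd"
Greedy scan:
  Position 0 ('a'): matches sub[0] = 'a'
  Position 1 ('d'): matches sub[1] = 'd'
  Position 2 ('d'): matches sub[2] = 'd'
  Position 3 ('d'): no match needed
  Position 4 ('e'): no match needed
  Position 5 ('c'): no match needed
  Position 6 ('c'): no match needed
  Position 7 ('d'): no match needed
  Position 8 ('b'): no match needed
  Position 9 ('d'): no match needed
All 3 characters matched => is a subsequence

1


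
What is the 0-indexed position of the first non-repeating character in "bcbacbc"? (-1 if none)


Input: bcbacbc
Character frequencies:
  'a': 1
  'b': 3
  'c': 3
Scanning left to right for freq == 1:
  Position 0 ('b'): freq=3, skip
  Position 1 ('c'): freq=3, skip
  Position 2 ('b'): freq=3, skip
  Position 3 ('a'): unique! => answer = 3

3


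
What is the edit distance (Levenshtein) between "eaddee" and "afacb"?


Computing edit distance: "eaddee" -> "afacb"
DP table:
           a    f    a    c    b
      0    1    2    3    4    5
  e   1    1    2    3    4    5
  a   2    1    2    2    3    4
  d   3    2    2    3    3    4
  d   4    3    3    3    4    4
  e   5    4    4    4    4    5
  e   6    5    5    5    5    5
Edit distance = dp[6][5] = 5

5


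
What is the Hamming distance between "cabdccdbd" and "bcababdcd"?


Comparing "cabdccdbd" and "bcababdcd" position by position:
  Position 0: 'c' vs 'b' => differ
  Position 1: 'a' vs 'c' => differ
  Position 2: 'b' vs 'a' => differ
  Position 3: 'd' vs 'b' => differ
  Position 4: 'c' vs 'a' => differ
  Position 5: 'c' vs 'b' => differ
  Position 6: 'd' vs 'd' => same
  Position 7: 'b' vs 'c' => differ
  Position 8: 'd' vs 'd' => same
Total differences (Hamming distance): 7

7


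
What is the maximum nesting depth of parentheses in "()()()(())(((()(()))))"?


Input: "()()()(())(((()(()))))"
Tracking depth:
  Position 0 '(': depth becomes 1
  Position 1 ')': depth becomes 0
  Position 2 '(': depth becomes 1
  Position 3 ')': depth becomes 0
  Position 4 '(': depth becomes 1
  Position 5 ')': depth becomes 0
  Position 6 '(': depth becomes 1
  Position 7 '(': depth becomes 2
  Position 8 ')': depth becomes 1
  Position 9 ')': depth becomes 0
  Position 10 '(': depth becomes 1
  Position 11 '(': depth becomes 2
  Position 12 '(': depth becomes 3
  Position 13 '(': depth becomes 4
  Position 14 ')': depth becomes 3
  Position 15 '(': depth becomes 4
  Position 16 '(': depth becomes 5
  Position 17 ')': depth becomes 4
  Position 18 ')': depth becomes 3
  Position 19 ')': depth becomes 2
  Position 20 ')': depth becomes 1
  Position 21 ')': depth becomes 0
Maximum depth reached: 5

5


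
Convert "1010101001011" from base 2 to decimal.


Input: "1010101001011" in base 2
Positional expansion:
  Digit '1' (value 1) x 2^12 = 4096
  Digit '0' (value 0) x 2^11 = 0
  Digit '1' (value 1) x 2^10 = 1024
  Digit '0' (value 0) x 2^9 = 0
  Digit '1' (value 1) x 2^8 = 256
  Digit '0' (value 0) x 2^7 = 0
  Digit '1' (value 1) x 2^6 = 64
  Digit '0' (value 0) x 2^5 = 0
  Digit '0' (value 0) x 2^4 = 0
  Digit '1' (value 1) x 2^3 = 8
  Digit '0' (value 0) x 2^2 = 0
  Digit '1' (value 1) x 2^1 = 2
  Digit '1' (value 1) x 2^0 = 1
Sum = 5451

5451


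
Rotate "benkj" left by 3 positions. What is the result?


Input: "benkj", rotate left by 3
First 3 characters: "ben"
Remaining characters: "kj"
Concatenate remaining + first: "kj" + "ben" = "kjben"

kjben


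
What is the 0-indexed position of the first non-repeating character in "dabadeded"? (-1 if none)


Input: dabadeded
Character frequencies:
  'a': 2
  'b': 1
  'd': 4
  'e': 2
Scanning left to right for freq == 1:
  Position 0 ('d'): freq=4, skip
  Position 1 ('a'): freq=2, skip
  Position 2 ('b'): unique! => answer = 2

2


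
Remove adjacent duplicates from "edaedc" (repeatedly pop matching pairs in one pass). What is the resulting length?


Input: edaedc
Stack-based adjacent duplicate removal:
  Read 'e': push. Stack: e
  Read 'd': push. Stack: ed
  Read 'a': push. Stack: eda
  Read 'e': push. Stack: edae
  Read 'd': push. Stack: edaed
  Read 'c': push. Stack: edaedc
Final stack: "edaedc" (length 6)

6


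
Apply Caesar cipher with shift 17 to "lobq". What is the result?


Caesar cipher: shift "lobq" by 17
  'l' (pos 11) + 17 = pos 2 = 'c'
  'o' (pos 14) + 17 = pos 5 = 'f'
  'b' (pos 1) + 17 = pos 18 = 's'
  'q' (pos 16) + 17 = pos 7 = 'h'
Result: cfsh

cfsh


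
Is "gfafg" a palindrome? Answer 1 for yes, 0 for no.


Input: gfafg
Reversed: gfafg
  Compare pos 0 ('g') with pos 4 ('g'): match
  Compare pos 1 ('f') with pos 3 ('f'): match
Result: palindrome

1


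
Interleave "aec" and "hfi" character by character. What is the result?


Interleaving "aec" and "hfi":
  Position 0: 'a' from first, 'h' from second => "ah"
  Position 1: 'e' from first, 'f' from second => "ef"
  Position 2: 'c' from first, 'i' from second => "ci"
Result: ahefci

ahefci


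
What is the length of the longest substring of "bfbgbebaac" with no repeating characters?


Input: "bfbgbebaac"
Sliding window (track last position of each char):
  Position 0 ('b'): window [0,0] length 1 -- new best
  Position 1 ('f'): window [0,1] length 2 -- new best
  Position 2 ('b'): repeat (last at 0), move window start to 1
  Position 2 ('b'): window [1,2] length 2
  Position 3 ('g'): window [1,3] length 3 -- new best
  Position 4 ('b'): repeat (last at 2), move window start to 3
  Position 4 ('b'): window [3,4] length 2
  Position 5 ('e'): window [3,5] length 3
  Position 6 ('b'): repeat (last at 4), move window start to 5
  Position 6 ('b'): window [5,6] length 2
  Position 7 ('a'): window [5,7] length 3
  Position 8 ('a'): repeat (last at 7), move window start to 8
  Position 8 ('a'): window [8,8] length 1
  Position 9 ('c'): window [8,9] length 2
Longest substring with no repeats: "fbg" with length 3

3


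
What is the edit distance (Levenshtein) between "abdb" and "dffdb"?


Computing edit distance: "abdb" -> "dffdb"
DP table:
           d    f    f    d    b
      0    1    2    3    4    5
  a   1    1    2    3    4    5
  b   2    2    2    3    4    4
  d   3    2    3    3    3    4
  b   4    3    3    4    4    3
Edit distance = dp[4][5] = 3

3


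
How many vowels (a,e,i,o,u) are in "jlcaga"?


Input: jlcaga
Checking each character:
  'j' at position 0: consonant
  'l' at position 1: consonant
  'c' at position 2: consonant
  'a' at position 3: vowel (running total: 1)
  'g' at position 4: consonant
  'a' at position 5: vowel (running total: 2)
Total vowels: 2

2


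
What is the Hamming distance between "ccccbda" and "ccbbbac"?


Comparing "ccccbda" and "ccbbbac" position by position:
  Position 0: 'c' vs 'c' => same
  Position 1: 'c' vs 'c' => same
  Position 2: 'c' vs 'b' => differ
  Position 3: 'c' vs 'b' => differ
  Position 4: 'b' vs 'b' => same
  Position 5: 'd' vs 'a' => differ
  Position 6: 'a' vs 'c' => differ
Total differences (Hamming distance): 4

4


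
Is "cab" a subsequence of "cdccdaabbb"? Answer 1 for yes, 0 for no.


Check if "cab" is a subsequence of "cdccdaabbb"
Greedy scan:
  Position 0 ('c'): matches sub[0] = 'c'
  Position 1 ('d'): no match needed
  Position 2 ('c'): no match needed
  Position 3 ('c'): no match needed
  Position 4 ('d'): no match needed
  Position 5 ('a'): matches sub[1] = 'a'
  Position 6 ('a'): no match needed
  Position 7 ('b'): matches sub[2] = 'b'
  Position 8 ('b'): no match needed
  Position 9 ('b'): no match needed
All 3 characters matched => is a subsequence

1


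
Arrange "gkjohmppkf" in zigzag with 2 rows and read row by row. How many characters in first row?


Zigzag "gkjohmppkf" into 2 rows:
Placing characters:
  'g' => row 0
  'k' => row 1
  'j' => row 0
  'o' => row 1
  'h' => row 0
  'm' => row 1
  'p' => row 0
  'p' => row 1
  'k' => row 0
  'f' => row 1
Rows:
  Row 0: "gjhpk"
  Row 1: "kompf"
First row length: 5

5


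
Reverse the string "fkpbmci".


Input: fkpbmci
Reading characters right to left:
  Position 6: 'i'
  Position 5: 'c'
  Position 4: 'm'
  Position 3: 'b'
  Position 2: 'p'
  Position 1: 'k'
  Position 0: 'f'
Reversed: icmbpkf

icmbpkf


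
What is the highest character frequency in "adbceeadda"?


Input: adbceeadda
Character counts:
  'a': 3
  'b': 1
  'c': 1
  'd': 3
  'e': 2
Maximum frequency: 3

3


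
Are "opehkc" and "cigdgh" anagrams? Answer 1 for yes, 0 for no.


Strings: "opehkc", "cigdgh"
Sorted first:  cehkop
Sorted second: cdgghi
Differ at position 1: 'e' vs 'd' => not anagrams

0


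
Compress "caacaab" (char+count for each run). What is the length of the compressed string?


Input: caacaab
Runs:
  'c' x 1 => "c1"
  'a' x 2 => "a2"
  'c' x 1 => "c1"
  'a' x 2 => "a2"
  'b' x 1 => "b1"
Compressed: "c1a2c1a2b1"
Compressed length: 10

10


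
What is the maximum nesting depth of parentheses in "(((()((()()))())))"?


Input: "(((()((()()))())))"
Tracking depth:
  Position 0 '(': depth becomes 1
  Position 1 '(': depth becomes 2
  Position 2 '(': depth becomes 3
  Position 3 '(': depth becomes 4
  Position 4 ')': depth becomes 3
  Position 5 '(': depth becomes 4
  Position 6 '(': depth becomes 5
  Position 7 '(': depth becomes 6
  Position 8 ')': depth becomes 5
  Position 9 '(': depth becomes 6
  Position 10 ')': depth becomes 5
  Position 11 ')': depth becomes 4
  Position 12 ')': depth becomes 3
  Position 13 '(': depth becomes 4
  Position 14 ')': depth becomes 3
  Position 15 ')': depth becomes 2
  Position 16 ')': depth becomes 1
  Position 17 ')': depth becomes 0
Maximum depth reached: 6

6


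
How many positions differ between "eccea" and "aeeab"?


Comparing "eccea" and "aeeab" position by position:
  Position 0: 'e' vs 'a' => DIFFER
  Position 1: 'c' vs 'e' => DIFFER
  Position 2: 'c' vs 'e' => DIFFER
  Position 3: 'e' vs 'a' => DIFFER
  Position 4: 'a' vs 'b' => DIFFER
Positions that differ: 5

5


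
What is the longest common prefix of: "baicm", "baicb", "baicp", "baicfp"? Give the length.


Words: baicm, baicb, baicp, baicfp
  Position 0: all 'b' => match
  Position 1: all 'a' => match
  Position 2: all 'i' => match
  Position 3: all 'c' => match
  Position 4: ('m', 'b', 'p', 'f') => mismatch, stop
LCP = "baic" (length 4)

4


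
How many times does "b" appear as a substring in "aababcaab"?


Searching for "b" in "aababcaab"
Scanning each position:
  Position 0: "a" => no
  Position 1: "a" => no
  Position 2: "b" => MATCH
  Position 3: "a" => no
  Position 4: "b" => MATCH
  Position 5: "c" => no
  Position 6: "a" => no
  Position 7: "a" => no
  Position 8: "b" => MATCH
Total occurrences: 3

3


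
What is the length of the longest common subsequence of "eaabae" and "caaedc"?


LCS of "eaabae" and "caaedc"
DP table:
           c    a    a    e    d    c
      0    0    0    0    0    0    0
  e   0    0    0    0    1    1    1
  a   0    0    1    1    1    1    1
  a   0    0    1    2    2    2    2
  b   0    0    1    2    2    2    2
  a   0    0    1    2    2    2    2
  e   0    0    1    2    3    3    3
LCS length = dp[6][6] = 3

3


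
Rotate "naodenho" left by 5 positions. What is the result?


Input: "naodenho", rotate left by 5
First 5 characters: "naode"
Remaining characters: "nho"
Concatenate remaining + first: "nho" + "naode" = "nhonaode"

nhonaode


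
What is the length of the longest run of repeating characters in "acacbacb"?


Input: "acacbacb"
Scanning for longest run:
  Position 1 ('c'): new char, reset run to 1
  Position 2 ('a'): new char, reset run to 1
  Position 3 ('c'): new char, reset run to 1
  Position 4 ('b'): new char, reset run to 1
  Position 5 ('a'): new char, reset run to 1
  Position 6 ('c'): new char, reset run to 1
  Position 7 ('b'): new char, reset run to 1
Longest run: 'a' with length 1

1


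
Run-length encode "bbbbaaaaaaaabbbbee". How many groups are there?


Input: bbbbaaaaaaaabbbbee
Scanning for consecutive runs:
  Group 1: 'b' x 4 (positions 0-3)
  Group 2: 'a' x 8 (positions 4-11)
  Group 3: 'b' x 4 (positions 12-15)
  Group 4: 'e' x 2 (positions 16-17)
Total groups: 4

4


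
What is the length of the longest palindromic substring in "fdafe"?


Input: "fdafe"
Checking substrings for palindromes:
  No multi-char palindromic substrings found
Longest palindromic substring: "f" with length 1

1


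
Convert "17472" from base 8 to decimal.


Input: "17472" in base 8
Positional expansion:
  Digit '1' (value 1) x 8^4 = 4096
  Digit '7' (value 7) x 8^3 = 3584
  Digit '4' (value 4) x 8^2 = 256
  Digit '7' (value 7) x 8^1 = 56
  Digit '2' (value 2) x 8^0 = 2
Sum = 7994

7994


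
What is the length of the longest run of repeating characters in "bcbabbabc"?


Input: "bcbabbabc"
Scanning for longest run:
  Position 1 ('c'): new char, reset run to 1
  Position 2 ('b'): new char, reset run to 1
  Position 3 ('a'): new char, reset run to 1
  Position 4 ('b'): new char, reset run to 1
  Position 5 ('b'): continues run of 'b', length=2
  Position 6 ('a'): new char, reset run to 1
  Position 7 ('b'): new char, reset run to 1
  Position 8 ('c'): new char, reset run to 1
Longest run: 'b' with length 2

2


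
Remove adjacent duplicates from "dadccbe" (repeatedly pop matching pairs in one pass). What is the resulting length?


Input: dadccbe
Stack-based adjacent duplicate removal:
  Read 'd': push. Stack: d
  Read 'a': push. Stack: da
  Read 'd': push. Stack: dad
  Read 'c': push. Stack: dadc
  Read 'c': matches stack top 'c' => pop. Stack: dad
  Read 'b': push. Stack: dadb
  Read 'e': push. Stack: dadbe
Final stack: "dadbe" (length 5)

5


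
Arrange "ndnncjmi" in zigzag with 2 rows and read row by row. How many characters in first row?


Zigzag "ndnncjmi" into 2 rows:
Placing characters:
  'n' => row 0
  'd' => row 1
  'n' => row 0
  'n' => row 1
  'c' => row 0
  'j' => row 1
  'm' => row 0
  'i' => row 1
Rows:
  Row 0: "nncm"
  Row 1: "dnji"
First row length: 4

4
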